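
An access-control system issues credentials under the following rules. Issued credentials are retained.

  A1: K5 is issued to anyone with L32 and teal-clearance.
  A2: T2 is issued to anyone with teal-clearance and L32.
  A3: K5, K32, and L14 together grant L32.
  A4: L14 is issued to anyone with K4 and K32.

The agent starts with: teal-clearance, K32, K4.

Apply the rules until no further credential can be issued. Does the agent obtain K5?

No

K5 would need L32 and teal-clearance (A1), but L32 is never granted.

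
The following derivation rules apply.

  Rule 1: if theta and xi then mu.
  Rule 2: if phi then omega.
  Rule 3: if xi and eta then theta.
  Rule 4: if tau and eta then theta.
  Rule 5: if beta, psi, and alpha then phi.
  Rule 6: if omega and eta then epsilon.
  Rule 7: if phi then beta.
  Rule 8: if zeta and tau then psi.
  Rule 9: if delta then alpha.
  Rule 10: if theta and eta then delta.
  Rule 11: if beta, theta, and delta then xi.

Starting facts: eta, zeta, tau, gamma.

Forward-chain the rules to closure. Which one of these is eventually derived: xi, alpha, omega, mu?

alpha

tau and eta hold, so theta follows (Rule 4).
From theta and eta, Rule 10 gives delta.
From delta, Rule 9 gives alpha.
omega would need phi (Rule 2), but phi is never established. xi would need beta, theta, and delta (Rule 11), but beta is never established. mu would need theta and xi (Rule 1), but xi is never established.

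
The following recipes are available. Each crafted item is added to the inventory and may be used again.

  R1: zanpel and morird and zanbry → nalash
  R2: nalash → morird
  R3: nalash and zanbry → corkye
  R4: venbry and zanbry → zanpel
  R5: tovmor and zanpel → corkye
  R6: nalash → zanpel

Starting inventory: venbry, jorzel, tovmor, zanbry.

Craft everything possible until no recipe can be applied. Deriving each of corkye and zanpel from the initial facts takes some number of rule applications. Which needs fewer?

zanpel

zanpel: Using R4, venbry and zanbry make zanpel. [1 rule application]
corkye: Using R4, venbry and zanbry make zanpel. Using R5, tovmor and zanpel make corkye. [2 rule applications]
zanpel needs fewer.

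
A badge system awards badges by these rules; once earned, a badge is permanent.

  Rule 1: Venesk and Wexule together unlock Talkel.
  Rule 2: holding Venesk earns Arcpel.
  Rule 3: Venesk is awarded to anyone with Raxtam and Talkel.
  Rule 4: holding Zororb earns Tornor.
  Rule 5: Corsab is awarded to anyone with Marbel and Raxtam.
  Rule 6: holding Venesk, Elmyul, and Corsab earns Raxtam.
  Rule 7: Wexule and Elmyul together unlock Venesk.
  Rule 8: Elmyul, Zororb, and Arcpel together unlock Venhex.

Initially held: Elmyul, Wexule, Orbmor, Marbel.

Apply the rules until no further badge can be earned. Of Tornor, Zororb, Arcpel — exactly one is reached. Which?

With Wexule and Elmyul, Venesk is earned (Rule 7).
With Venesk, Arcpel is earned (Rule 2).
No rule produces Zororb, and it is not given. Tornor would need Zororb (Rule 4), but Zororb is never earned.

Arcpel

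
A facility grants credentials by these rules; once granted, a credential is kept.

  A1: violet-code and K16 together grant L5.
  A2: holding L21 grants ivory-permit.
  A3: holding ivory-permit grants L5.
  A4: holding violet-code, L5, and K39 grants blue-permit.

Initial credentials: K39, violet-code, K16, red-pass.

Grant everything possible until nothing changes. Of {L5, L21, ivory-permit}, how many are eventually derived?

1

Holding violet-code and K16 grants L5 (A1).
L5: reached.
No rule produces L21, and it is not given.
ivory-permit would need L21 (A2), but L21 is never granted.
Reached: L5 — 1 of the 3.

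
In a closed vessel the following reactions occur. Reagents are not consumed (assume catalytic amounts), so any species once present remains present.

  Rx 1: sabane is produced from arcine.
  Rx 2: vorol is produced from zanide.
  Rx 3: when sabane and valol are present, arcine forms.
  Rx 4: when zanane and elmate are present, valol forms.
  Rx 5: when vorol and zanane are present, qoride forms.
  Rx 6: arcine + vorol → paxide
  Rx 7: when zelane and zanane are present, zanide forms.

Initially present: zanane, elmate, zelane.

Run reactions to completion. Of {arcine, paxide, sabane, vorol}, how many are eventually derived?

1

zelane and zanane present → zanide forms (Rx 7).
zanide present → vorol forms (Rx 2).
arcine would need sabane and valol (Rx 3), but sabane never forms.
paxide would need arcine and vorol (Rx 6), but arcine never forms.
sabane would need arcine (Rx 1), but arcine never forms.
vorol: reached.
Reached: vorol — 1 of the 4.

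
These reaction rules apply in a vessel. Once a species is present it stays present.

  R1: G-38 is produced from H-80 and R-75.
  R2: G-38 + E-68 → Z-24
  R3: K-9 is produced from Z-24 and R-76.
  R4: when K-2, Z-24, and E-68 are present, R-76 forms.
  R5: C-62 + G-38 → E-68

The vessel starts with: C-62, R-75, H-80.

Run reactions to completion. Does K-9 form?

No

K-9 would need Z-24 and R-76 (R3), but R-76 never forms.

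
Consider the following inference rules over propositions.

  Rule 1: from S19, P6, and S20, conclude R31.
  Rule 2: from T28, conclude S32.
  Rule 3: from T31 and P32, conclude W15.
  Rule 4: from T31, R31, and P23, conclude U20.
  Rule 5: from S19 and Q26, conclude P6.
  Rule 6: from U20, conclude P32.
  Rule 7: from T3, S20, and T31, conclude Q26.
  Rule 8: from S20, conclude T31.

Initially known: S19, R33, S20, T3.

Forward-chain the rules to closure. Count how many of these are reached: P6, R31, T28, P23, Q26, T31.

S20 holds, so T31 follows (Rule 8).
T3, S20, and T31 hold, so Q26 follows (Rule 7).
S19 and Q26 hold, so P6 follows (Rule 5).
From S19, P6, and S20, Rule 1 gives R31.
P6: reached.
R31: reached.
No rule produces T28, and it is not given.
No rule produces P23, and it is not given.
Q26: reached.
T31: reached.
Reached: P6, R31, Q26, and T31 — 4 of the 6.

4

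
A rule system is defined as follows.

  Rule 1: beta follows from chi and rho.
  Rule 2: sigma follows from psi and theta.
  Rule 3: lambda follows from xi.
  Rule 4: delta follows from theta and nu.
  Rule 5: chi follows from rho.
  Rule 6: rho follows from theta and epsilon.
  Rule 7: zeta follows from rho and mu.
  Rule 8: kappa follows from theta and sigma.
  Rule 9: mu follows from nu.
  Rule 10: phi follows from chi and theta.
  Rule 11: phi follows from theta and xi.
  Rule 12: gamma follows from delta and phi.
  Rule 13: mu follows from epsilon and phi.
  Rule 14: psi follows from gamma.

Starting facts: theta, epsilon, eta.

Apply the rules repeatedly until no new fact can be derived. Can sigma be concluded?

No

sigma would need psi and theta (Rule 2), but psi is never established.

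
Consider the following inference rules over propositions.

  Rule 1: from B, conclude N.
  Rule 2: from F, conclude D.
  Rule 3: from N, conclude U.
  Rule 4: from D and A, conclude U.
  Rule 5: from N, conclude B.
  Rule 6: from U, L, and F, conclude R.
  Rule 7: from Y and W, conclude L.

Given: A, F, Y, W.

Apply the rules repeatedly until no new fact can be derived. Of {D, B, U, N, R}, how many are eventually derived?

3

F holds, so D follows (Rule 2).
From Y and W, Rule 7 gives L.
From D and A, Rule 4 gives U.
U, L, and F hold, so R follows (Rule 6).
D: reached.
B would need N (Rule 5), but N is never established.
U: reached.
N would need B (Rule 1), but B is never established.
R: reached.
Reached: D, U, and R — 3 of the 5.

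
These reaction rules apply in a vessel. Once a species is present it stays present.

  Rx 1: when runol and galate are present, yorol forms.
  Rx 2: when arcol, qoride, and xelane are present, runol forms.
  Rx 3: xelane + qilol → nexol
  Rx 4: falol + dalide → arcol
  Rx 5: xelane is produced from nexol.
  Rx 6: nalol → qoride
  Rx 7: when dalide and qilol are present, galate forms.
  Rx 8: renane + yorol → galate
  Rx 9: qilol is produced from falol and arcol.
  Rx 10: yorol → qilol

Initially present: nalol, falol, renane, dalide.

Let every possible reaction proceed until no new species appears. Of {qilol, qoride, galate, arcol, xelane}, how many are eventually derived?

4

falol and dalide present → arcol forms (Rx 4).
nalol present → qoride forms (Rx 6).
falol and arcol present → qilol forms (Rx 9).
dalide and qilol present → galate forms (Rx 7).
qilol: reached.
qoride: reached.
galate: reached.
arcol: reached.
xelane would need nexol (Rx 5), but nexol never forms.
Reached: qilol, qoride, galate, and arcol — 4 of the 5.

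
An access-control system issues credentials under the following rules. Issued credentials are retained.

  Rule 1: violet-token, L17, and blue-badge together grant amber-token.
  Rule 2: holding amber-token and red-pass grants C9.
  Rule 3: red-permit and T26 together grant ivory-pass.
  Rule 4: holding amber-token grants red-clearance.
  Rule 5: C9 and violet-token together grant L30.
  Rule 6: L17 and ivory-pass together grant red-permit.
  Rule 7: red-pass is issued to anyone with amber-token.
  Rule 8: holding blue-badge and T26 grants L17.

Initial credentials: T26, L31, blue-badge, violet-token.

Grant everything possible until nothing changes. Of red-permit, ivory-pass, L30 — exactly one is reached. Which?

L30

Holding blue-badge and T26 grants L17 (Rule 8).
Holding violet-token, L17, and blue-badge grants amber-token (Rule 1).
Holding amber-token grants red-pass (Rule 7).
Holding amber-token and red-pass grants C9 (Rule 2).
Holding C9 and violet-token grants L30 (Rule 5).
ivory-pass would need red-permit and T26 (Rule 3), but red-permit is never granted. red-permit would need L17 and ivory-pass (Rule 6), but ivory-pass is never granted.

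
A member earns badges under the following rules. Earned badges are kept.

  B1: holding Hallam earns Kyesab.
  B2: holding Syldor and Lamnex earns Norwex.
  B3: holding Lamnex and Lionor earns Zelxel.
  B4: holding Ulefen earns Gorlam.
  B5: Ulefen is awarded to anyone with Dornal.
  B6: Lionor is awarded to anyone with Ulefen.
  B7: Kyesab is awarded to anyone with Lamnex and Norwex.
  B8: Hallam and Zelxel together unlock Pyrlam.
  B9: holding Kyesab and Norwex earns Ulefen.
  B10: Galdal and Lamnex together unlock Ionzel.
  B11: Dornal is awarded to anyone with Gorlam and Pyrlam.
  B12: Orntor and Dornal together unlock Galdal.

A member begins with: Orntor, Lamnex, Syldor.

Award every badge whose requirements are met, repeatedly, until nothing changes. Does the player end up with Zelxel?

Yes

With Syldor and Lamnex, Norwex is earned (B2).
With Lamnex and Norwex, Kyesab is earned (B7).
With Kyesab and Norwex, Ulefen is earned (B9).
With Ulefen, Lionor is earned (B6).
With Lamnex and Lionor, Zelxel is earned (B3).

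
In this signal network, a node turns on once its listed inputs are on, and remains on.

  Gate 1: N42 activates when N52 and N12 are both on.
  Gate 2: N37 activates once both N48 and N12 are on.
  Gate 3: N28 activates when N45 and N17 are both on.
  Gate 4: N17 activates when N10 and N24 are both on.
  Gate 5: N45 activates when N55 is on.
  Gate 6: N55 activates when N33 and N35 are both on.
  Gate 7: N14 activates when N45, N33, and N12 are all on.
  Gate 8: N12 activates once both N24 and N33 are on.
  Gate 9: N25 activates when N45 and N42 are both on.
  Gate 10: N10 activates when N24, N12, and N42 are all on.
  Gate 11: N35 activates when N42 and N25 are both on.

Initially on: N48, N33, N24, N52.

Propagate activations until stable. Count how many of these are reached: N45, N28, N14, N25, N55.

0

N45 would need N55 (Gate 5), but N55 never turns on.
N28 would need N45 and N17 (Gate 3), but N45 never turns on.
N14 would need N45, N33, and N12 (Gate 7), but N45 never turns on.
N25 would need N45 and N42 (Gate 9), but N45 never turns on.
N55 would need N33 and N35 (Gate 6), but N35 never turns on.
None of the 5 are reached.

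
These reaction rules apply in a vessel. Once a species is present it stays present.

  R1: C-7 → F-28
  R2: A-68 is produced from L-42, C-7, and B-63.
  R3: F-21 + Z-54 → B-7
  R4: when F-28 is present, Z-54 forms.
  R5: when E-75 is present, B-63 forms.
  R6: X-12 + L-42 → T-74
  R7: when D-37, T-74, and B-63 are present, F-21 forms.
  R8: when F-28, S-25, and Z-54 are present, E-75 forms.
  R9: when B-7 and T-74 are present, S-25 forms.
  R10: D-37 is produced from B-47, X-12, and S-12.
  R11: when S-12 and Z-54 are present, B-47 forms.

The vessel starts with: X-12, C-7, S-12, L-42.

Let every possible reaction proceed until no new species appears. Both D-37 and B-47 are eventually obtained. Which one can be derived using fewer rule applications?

B-47: C-7 present → F-28 forms (R1). F-28 present → Z-54 forms (R4). S-12 and Z-54 present → B-47 forms (R11). [3 rule applications]
D-37: C-7 present → F-28 forms (R1). F-28 present → Z-54 forms (R4). S-12 and Z-54 present → B-47 forms (R11). B-47, X-12, and S-12 present → D-37 forms (R10). [4 rule applications]
B-47 needs fewer.

B-47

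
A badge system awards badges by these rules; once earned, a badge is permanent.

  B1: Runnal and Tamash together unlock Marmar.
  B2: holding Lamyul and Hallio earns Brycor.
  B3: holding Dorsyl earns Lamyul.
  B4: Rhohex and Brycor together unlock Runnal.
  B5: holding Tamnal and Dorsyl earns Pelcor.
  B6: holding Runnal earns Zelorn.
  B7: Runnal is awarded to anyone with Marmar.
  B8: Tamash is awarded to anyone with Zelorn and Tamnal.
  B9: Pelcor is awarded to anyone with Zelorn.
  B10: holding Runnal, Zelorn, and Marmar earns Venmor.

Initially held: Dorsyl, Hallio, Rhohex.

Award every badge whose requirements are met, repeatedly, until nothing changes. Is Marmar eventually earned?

Marmar would need Runnal and Tamash (B1), but Tamash is never earned.

No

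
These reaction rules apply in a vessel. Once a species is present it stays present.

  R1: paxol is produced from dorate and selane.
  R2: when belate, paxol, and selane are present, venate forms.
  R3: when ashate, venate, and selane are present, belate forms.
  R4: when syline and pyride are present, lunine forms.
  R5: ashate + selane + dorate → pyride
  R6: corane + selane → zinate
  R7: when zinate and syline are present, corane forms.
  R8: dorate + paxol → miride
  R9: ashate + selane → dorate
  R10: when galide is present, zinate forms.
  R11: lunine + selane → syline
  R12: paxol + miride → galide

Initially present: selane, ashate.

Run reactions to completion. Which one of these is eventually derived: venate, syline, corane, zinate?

zinate

ashate and selane present → dorate forms (R9).
dorate and selane present → paxol forms (R1).
dorate and paxol present → miride forms (R8).
paxol and miride present → galide forms (R12).
galide present → zinate forms (R10).
syline would need lunine and selane (R11), but lunine never forms. corane would need zinate and syline (R7), but syline never forms. venate would need belate, paxol, and selane (R2), but belate never forms.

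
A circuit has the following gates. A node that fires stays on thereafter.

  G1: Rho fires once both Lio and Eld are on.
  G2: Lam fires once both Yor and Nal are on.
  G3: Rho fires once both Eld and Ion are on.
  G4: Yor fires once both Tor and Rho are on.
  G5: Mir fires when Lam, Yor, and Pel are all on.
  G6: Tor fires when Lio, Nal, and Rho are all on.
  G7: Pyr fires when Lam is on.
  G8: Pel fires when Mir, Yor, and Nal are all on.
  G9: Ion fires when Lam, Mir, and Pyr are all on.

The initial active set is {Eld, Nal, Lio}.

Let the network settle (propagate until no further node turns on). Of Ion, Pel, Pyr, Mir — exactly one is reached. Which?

Pyr

Lio and Eld are on, so Rho fires (G1).
Lio, Nal, and Rho are on, so Tor fires (G6).
Tor and Rho are on, so Yor fires (G4).
Yor and Nal are on, so Lam fires (G2).
Lam is on, so Pyr fires (G7).
Ion would need Lam, Mir, and Pyr (G9), but Mir never turns on. Mir would need Lam, Yor, and Pel (G5), but Pel never turns on. Pel would need Mir, Yor, and Nal (G8), but Mir never turns on.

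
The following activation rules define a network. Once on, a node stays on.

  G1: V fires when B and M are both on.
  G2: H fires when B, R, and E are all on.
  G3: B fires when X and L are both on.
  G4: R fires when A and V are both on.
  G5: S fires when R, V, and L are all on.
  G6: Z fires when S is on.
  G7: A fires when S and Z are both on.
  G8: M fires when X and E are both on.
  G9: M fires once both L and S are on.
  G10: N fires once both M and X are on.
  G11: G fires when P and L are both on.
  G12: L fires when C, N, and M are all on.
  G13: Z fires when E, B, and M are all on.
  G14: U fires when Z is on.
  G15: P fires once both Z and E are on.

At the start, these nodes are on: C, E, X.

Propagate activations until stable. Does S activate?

No

S would need R, V, and L (G5), but R never turns on.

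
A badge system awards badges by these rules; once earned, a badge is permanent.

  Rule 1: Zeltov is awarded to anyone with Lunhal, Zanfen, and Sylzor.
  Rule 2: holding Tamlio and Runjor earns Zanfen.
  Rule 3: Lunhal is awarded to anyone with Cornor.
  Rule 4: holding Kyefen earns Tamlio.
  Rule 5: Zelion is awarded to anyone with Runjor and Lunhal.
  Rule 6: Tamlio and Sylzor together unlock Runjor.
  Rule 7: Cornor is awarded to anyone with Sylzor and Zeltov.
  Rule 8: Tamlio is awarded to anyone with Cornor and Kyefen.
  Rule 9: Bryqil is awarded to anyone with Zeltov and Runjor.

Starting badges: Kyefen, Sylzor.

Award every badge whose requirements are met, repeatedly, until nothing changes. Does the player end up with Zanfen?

Yes

With Kyefen, Tamlio is earned (Rule 4).
With Tamlio and Sylzor, Runjor is earned (Rule 6).
With Tamlio and Runjor, Zanfen is earned (Rule 2).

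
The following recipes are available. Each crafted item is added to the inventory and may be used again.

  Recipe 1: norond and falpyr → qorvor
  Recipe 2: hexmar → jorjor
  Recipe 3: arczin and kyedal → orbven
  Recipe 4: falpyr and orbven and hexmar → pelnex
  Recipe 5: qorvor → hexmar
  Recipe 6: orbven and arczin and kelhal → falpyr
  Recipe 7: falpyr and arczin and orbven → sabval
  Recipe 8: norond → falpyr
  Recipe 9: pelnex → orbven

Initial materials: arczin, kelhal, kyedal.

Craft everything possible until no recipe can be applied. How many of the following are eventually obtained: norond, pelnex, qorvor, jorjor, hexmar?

0

No rule produces norond, and it is not given.
pelnex would need falpyr, orbven, and hexmar (Recipe 4), but hexmar is never obtained.
qorvor would need norond and falpyr (Recipe 1), but norond is never obtained.
jorjor would need hexmar (Recipe 2), but hexmar is never obtained.
hexmar would need qorvor (Recipe 5), but qorvor is never obtained.
None of the 5 are reached.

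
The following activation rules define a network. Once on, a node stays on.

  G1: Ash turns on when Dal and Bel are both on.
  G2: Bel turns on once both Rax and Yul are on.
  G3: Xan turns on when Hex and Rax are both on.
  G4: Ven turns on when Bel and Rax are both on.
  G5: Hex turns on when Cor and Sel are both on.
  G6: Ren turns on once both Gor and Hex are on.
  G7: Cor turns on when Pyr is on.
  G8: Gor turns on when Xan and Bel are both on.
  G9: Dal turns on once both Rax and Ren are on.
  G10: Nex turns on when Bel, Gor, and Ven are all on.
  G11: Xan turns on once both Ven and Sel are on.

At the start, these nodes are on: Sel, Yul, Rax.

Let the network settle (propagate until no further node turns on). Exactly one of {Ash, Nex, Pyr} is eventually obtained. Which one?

G2: Rax and Yul on → Bel on.
G4: Bel and Rax on → Ven on.
G11: Ven and Sel on → Xan on.
G8: Xan and Bel on → Gor on.
Bel, Gor, and Ven are on, so Nex turns on (G10).
Ash would need Dal and Bel (G1), but Dal never turns on. No rule produces Pyr, and it is not given.

Nex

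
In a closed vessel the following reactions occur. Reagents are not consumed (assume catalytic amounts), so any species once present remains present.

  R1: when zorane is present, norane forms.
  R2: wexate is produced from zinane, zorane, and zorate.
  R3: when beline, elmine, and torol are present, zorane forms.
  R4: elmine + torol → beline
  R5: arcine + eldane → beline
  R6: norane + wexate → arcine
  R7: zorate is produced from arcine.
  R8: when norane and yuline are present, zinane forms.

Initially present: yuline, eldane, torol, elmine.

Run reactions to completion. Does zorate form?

zorate would need arcine (R7), but arcine never forms.

No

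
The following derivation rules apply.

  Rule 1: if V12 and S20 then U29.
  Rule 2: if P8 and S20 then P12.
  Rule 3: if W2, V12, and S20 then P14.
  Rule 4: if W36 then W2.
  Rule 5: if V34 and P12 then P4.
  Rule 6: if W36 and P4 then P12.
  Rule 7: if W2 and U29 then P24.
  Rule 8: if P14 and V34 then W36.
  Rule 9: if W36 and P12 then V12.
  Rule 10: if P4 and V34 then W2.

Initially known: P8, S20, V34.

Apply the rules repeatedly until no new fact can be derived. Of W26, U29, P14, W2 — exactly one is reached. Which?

W2

From P8 and S20, Rule 2 gives P12.
V34 and P12 hold, so P4 follows (Rule 5).
P4 and V34 hold, so W2 follows (Rule 10).
No rule produces W26, and it is not given. U29 would need V12 and S20 (Rule 1), but V12 is never established. P14 would need W2, V12, and S20 (Rule 3), but V12 is never established.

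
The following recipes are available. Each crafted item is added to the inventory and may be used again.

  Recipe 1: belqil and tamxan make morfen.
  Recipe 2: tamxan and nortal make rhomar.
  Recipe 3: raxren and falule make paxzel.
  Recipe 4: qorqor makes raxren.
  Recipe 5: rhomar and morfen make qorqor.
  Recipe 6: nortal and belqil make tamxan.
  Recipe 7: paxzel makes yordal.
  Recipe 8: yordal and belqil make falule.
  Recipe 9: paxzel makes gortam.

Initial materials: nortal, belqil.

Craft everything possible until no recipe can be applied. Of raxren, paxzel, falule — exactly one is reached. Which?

raxren

Using Recipe 6, nortal and belqil make tamxan.
tamxan and nortal → rhomar (Recipe 2).
Using Recipe 1, belqil and tamxan make morfen.
Using Recipe 5, rhomar and morfen make qorqor.
qorqor → raxren (Recipe 4).
paxzel would need raxren and falule (Recipe 3), but falule is never obtained. falule would need yordal and belqil (Recipe 8), but yordal is never obtained.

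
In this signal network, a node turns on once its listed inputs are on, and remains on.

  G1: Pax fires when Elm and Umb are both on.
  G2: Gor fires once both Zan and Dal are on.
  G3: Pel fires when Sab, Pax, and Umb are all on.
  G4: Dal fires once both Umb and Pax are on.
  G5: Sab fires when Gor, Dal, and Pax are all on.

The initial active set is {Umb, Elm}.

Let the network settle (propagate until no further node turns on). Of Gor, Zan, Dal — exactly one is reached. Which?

G1: Elm and Umb on → Pax on.
G4: Umb and Pax on → Dal on.
Gor would need Zan and Dal (G2), but Zan never turns on. No rule produces Zan, and it is not given.

Dal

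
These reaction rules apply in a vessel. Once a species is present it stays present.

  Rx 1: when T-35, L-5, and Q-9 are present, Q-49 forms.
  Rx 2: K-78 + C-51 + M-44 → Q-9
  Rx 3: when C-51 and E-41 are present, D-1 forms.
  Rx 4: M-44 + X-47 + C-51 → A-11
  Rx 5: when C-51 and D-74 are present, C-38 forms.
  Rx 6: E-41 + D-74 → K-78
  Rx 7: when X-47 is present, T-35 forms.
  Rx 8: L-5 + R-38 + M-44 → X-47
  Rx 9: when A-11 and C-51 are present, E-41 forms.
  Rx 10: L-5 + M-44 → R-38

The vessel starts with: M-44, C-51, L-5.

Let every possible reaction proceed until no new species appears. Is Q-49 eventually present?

No

Q-49 would need T-35, L-5, and Q-9 (Rx 1), but Q-9 never forms.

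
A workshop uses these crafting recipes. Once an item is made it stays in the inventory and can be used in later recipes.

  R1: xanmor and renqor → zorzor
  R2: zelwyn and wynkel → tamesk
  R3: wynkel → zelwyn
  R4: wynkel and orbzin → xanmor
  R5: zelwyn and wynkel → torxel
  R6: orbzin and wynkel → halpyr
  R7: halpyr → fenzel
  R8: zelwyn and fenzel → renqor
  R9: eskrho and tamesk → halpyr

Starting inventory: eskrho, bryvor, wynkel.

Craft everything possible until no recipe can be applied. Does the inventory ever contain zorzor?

No

zorzor would need xanmor and renqor (R1), but xanmor is never obtained.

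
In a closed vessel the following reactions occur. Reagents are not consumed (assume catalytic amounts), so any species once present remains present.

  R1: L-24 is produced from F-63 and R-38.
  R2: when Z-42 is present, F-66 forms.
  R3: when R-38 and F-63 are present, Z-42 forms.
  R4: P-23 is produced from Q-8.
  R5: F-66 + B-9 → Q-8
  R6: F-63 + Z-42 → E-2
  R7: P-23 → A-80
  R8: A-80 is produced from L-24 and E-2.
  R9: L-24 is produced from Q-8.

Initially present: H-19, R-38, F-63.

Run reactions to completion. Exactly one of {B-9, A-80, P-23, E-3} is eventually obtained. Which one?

R-38 and F-63 present → Z-42 forms (R3).
F-63 and R-38 present → L-24 forms (R1).
F-63 and Z-42 present → E-2 forms (R6).
L-24 and E-2 present → A-80 forms (R8).
No rule produces B-9, and it is not given. P-23 would need Q-8 (R4), but Q-8 never forms. No rule produces E-3, and it is not given.

A-80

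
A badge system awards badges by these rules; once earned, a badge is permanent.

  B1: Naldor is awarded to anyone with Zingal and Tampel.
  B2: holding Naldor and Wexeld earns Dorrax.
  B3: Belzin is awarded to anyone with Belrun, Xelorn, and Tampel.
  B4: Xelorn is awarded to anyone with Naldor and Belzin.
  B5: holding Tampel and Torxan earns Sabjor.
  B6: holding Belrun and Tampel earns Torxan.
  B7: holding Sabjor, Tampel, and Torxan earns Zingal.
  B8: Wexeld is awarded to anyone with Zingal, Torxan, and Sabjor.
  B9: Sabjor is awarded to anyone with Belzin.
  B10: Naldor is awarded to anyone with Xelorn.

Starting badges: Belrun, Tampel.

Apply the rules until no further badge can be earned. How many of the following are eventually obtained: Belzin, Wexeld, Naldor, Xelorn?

2

With Belrun and Tampel, Torxan is earned (B6).
With Tampel and Torxan, Sabjor is earned (B5).
With Sabjor, Tampel, and Torxan, Zingal is earned (B7).
With Zingal and Tampel, Naldor is earned (B1).
With Zingal, Torxan, and Sabjor, Wexeld is earned (B8).
Belzin would need Belrun, Xelorn, and Tampel (B3), but Xelorn is never earned.
Wexeld: reached.
Naldor: reached.
Xelorn would need Naldor and Belzin (B4), but Belzin is never earned.
Reached: Wexeld and Naldor — 2 of the 4.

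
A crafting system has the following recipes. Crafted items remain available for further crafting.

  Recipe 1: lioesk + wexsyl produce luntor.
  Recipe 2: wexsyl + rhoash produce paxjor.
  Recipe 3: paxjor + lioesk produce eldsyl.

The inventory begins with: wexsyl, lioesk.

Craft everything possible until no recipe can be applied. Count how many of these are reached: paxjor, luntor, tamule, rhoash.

1

lioesk + wexsyl → luntor (Recipe 1).
paxjor would need wexsyl and rhoash (Recipe 2), but rhoash is never obtained.
luntor: reached.
No rule produces tamule, and it is not given.
No rule produces rhoash, and it is not given.
Reached: luntor — 1 of the 4.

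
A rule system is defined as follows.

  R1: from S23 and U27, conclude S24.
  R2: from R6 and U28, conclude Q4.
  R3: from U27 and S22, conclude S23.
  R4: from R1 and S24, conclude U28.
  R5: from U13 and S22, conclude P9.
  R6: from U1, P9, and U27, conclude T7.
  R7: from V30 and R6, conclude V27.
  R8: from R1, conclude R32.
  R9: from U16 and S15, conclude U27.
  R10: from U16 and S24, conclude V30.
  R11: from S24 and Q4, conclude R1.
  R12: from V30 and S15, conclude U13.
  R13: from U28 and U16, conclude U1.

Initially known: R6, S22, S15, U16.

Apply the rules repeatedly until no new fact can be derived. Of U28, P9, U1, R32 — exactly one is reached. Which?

P9

U16 and S15 hold, so U27 follows (R9).
U27 and S22 hold, so S23 follows (R3).
S23 and U27 hold, so S24 follows (R1).
U16 and S24 hold, so V30 follows (R10).
From V30 and S15, R12 gives U13.
From U13 and S22, R5 gives P9.
U1 would need U28 and U16 (R13), but U28 is never established. R32 would need R1 (R8), but R1 is never established. U28 would need R1 and S24 (R4), but R1 is never established.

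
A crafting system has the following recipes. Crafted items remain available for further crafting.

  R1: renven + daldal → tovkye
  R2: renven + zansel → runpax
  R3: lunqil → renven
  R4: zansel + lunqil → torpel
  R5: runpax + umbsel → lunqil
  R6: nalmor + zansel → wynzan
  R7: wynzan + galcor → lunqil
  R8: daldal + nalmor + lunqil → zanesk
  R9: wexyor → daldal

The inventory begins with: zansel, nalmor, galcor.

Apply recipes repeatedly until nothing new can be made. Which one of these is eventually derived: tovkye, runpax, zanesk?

nalmor + zansel → wynzan (R6).
wynzan + galcor → lunqil (R7).
lunqil → renven (R3).
Using R2, renven and zansel make runpax.
zanesk would need daldal, nalmor, and lunqil (R8), but daldal is never obtained. tovkye would need renven and daldal (R1), but daldal is never obtained.

runpax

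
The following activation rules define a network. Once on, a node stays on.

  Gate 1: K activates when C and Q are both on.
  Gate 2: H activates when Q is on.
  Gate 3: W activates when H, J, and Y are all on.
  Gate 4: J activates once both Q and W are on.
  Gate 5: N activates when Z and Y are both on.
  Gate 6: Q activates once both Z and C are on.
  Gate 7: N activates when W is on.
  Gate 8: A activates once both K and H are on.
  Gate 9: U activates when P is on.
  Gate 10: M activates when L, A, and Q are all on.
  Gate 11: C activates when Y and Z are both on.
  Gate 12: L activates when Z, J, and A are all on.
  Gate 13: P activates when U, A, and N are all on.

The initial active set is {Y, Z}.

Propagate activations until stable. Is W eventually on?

W would need H, J, and Y (Gate 3), but J never turns on.

No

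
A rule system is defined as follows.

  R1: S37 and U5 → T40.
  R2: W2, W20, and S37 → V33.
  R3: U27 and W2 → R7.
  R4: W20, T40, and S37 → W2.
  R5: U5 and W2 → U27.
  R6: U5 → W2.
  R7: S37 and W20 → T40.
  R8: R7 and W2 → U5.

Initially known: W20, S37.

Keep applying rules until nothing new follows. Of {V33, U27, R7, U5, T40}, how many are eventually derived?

From S37 and W20, R7 gives T40.
From W20, T40, and S37, R4 gives W2.
From W2, W20, and S37, R2 gives V33.
V33: reached.
U27 would need U5 and W2 (R5), but U5 is never established.
R7 would need U27 and W2 (R3), but U27 is never established.
U5 would need R7 and W2 (R8), but R7 is never established.
T40: reached.
Reached: V33 and T40 — 2 of the 5.

2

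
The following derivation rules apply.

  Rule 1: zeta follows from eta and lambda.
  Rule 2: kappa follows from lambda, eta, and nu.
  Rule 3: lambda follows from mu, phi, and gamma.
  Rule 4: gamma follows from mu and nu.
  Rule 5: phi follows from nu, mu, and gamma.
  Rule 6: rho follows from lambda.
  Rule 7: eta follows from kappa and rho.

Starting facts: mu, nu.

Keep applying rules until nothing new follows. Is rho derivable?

From mu and nu, Rule 4 gives gamma.
nu, mu, and gamma hold, so phi follows (Rule 5).
From mu, phi, and gamma, Rule 3 gives lambda.
From lambda, Rule 6 gives rho.

Yes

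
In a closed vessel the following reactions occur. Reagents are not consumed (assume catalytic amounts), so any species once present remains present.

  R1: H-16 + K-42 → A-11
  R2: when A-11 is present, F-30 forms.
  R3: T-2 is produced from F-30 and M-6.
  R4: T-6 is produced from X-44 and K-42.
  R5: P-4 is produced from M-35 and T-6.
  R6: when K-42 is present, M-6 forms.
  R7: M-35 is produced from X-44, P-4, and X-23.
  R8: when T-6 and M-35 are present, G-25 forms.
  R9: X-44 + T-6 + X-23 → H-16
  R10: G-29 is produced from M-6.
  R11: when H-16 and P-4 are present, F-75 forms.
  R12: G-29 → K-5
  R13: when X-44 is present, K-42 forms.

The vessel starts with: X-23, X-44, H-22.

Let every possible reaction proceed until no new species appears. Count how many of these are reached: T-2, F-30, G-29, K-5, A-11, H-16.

X-44 present → K-42 forms (R13).
X-44 and K-42 present → T-6 forms (R4).
K-42 present → M-6 forms (R6).
M-6 present → G-29 forms (R10).
X-44, T-6, and X-23 present → H-16 forms (R9).
H-16 and K-42 present → A-11 forms (R1).
G-29 present → K-5 forms (R12).
A-11 present → F-30 forms (R2).
F-30 and M-6 present → T-2 forms (R3).
T-2: reached.
F-30: reached.
G-29: reached.
K-5: reached.
A-11: reached.
H-16: reached.
All 6 are reached.

6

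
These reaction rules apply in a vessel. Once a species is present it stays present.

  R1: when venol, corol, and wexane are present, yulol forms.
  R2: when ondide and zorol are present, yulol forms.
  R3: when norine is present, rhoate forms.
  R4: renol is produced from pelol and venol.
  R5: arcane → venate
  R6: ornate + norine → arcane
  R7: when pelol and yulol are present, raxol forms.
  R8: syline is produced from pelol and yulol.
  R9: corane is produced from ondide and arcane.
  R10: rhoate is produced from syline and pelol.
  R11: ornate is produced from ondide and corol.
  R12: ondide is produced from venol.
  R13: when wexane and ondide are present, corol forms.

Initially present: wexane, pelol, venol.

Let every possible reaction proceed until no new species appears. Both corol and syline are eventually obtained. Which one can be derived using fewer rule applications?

corol: venol present → ondide forms (R12). wexane and ondide present → corol forms (R13). [2 rule applications]
syline: venol present → ondide forms (R12). wexane and ondide present → corol forms (R13). venol, corol, and wexane present → yulol forms (R1). pelol and yulol present → syline forms (R8). [4 rule applications]
corol needs fewer.

corol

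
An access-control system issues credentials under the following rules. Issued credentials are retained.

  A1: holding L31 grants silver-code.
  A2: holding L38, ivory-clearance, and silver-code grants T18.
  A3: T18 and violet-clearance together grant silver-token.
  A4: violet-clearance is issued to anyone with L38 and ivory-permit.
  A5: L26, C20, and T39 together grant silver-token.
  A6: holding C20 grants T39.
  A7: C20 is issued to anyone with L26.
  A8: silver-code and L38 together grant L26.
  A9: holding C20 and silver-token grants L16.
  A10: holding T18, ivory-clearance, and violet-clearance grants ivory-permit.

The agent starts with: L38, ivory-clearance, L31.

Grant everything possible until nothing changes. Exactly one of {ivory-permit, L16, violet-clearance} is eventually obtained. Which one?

L16

Holding L31 grants silver-code (A1).
Holding silver-code and L38 grants L26 (A8).
Holding L26 grants C20 (A7).
Holding C20 grants T39 (A6).
Holding L26, C20, and T39 grants silver-token (A5).
Holding C20 and silver-token grants L16 (A9).
violet-clearance would need L38 and ivory-permit (A4), but ivory-permit is never granted. ivory-permit would need T18, ivory-clearance, and violet-clearance (A10), but violet-clearance is never granted.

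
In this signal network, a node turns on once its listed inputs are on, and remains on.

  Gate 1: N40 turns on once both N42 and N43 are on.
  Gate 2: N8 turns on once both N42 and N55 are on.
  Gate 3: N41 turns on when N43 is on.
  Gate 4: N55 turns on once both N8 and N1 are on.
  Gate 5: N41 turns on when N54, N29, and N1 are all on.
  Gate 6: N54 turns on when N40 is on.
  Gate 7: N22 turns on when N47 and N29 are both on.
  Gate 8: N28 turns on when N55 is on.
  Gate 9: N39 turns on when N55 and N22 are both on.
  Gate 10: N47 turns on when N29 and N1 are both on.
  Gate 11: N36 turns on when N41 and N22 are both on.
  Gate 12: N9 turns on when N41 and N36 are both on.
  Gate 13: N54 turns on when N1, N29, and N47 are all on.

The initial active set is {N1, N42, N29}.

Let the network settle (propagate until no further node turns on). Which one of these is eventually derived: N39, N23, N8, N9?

Gate 10: N29 and N1 on → N47 on.
Gate 13: N1, N29, and N47 on → N54 on.
N47 and N29 are on, so N22 turns on (Gate 7).
Gate 5: N54, N29, and N1 on → N41 on.
Gate 11: N41 and N22 on → N36 on.
Gate 12: N41 and N36 on → N9 on.
No rule produces N23, and it is not given. N8 would need N42 and N55 (Gate 2), but N55 never turns on. N39 would need N55 and N22 (Gate 9), but N55 never turns on.

N9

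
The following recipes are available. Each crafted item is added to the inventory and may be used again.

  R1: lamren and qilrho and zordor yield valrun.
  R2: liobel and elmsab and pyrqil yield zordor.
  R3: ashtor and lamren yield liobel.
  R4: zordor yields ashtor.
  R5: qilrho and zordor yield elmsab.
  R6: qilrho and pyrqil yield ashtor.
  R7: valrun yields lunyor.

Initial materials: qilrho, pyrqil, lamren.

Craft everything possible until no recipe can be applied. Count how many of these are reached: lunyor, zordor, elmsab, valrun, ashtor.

1

qilrho and pyrqil → ashtor (R6).
lunyor would need valrun (R7), but valrun is never obtained.
zordor would need liobel, elmsab, and pyrqil (R2), but elmsab is never obtained.
elmsab would need qilrho and zordor (R5), but zordor is never obtained.
valrun would need lamren, qilrho, and zordor (R1), but zordor is never obtained.
ashtor: reached.
Reached: ashtor — 1 of the 5.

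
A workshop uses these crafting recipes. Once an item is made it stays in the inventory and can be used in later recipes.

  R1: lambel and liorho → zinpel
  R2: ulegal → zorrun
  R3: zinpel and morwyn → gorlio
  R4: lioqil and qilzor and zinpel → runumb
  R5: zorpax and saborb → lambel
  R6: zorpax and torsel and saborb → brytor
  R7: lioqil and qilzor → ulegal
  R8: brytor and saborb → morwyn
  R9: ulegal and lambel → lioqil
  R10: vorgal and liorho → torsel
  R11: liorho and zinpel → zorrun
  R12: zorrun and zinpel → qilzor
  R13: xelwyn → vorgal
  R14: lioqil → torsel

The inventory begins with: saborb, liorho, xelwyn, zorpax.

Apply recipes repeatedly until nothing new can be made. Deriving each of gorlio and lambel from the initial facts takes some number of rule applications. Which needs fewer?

lambel: Using R5, zorpax and saborb make lambel. [1 rule application]
gorlio: xelwyn → vorgal (R13). zorpax and saborb → lambel (R5). lambel and liorho → zinpel (R1). vorgal and liorho → torsel (R10). Using R6, zorpax, torsel, and saborb make brytor. brytor and saborb → morwyn (R8). Using R3, zinpel and morwyn make gorlio. [7 rule applications]
lambel needs fewer.

lambel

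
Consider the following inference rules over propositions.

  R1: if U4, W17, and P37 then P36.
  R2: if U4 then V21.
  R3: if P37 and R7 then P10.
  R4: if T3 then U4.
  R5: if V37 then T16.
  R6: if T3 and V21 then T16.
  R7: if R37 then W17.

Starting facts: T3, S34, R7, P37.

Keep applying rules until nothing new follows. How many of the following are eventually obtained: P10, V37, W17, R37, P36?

1

From P37 and R7, R3 gives P10.
P10: reached.
No rule produces V37, and it is not given.
W17 would need R37 (R7), but R37 is never established.
No rule produces R37, and it is not given.
P36 would need U4, W17, and P37 (R1), but W17 is never established.
Reached: P10 — 1 of the 5.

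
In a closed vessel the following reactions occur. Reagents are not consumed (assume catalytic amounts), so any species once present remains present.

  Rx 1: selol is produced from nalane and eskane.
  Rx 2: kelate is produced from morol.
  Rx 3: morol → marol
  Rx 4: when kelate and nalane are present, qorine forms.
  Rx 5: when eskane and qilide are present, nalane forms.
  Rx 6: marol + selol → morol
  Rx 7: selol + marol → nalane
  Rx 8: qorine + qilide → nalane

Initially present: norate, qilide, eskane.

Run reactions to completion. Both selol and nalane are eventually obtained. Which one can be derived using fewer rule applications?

nalane: eskane and qilide present → nalane forms (Rx 5). [1 rule application]
selol: eskane and qilide present → nalane forms (Rx 5). nalane and eskane present → selol forms (Rx 1). [2 rule applications]
nalane needs fewer.

nalane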